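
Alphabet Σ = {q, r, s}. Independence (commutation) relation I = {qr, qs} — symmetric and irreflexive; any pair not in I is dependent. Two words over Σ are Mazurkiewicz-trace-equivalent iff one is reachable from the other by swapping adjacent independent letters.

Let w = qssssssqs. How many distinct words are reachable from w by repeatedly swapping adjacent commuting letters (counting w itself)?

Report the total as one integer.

#0=q has no predecessor
#1=s has no predecessor
#2=s depends on [1:s]
#3=s depends on [2:s]
#4=s depends on [3:s]
#5=s depends on [4:s]
#6=s depends on [5:s]
#7=q depends on [0:q]
#8=s depends on [6:s]
sources: [0:q, 1:s]
N(rest) = Σ N(rest − s) over sources s of rest; N(one piece) = 1:
  size 1 → [7]=1  [8]=1
  size 2 → [0,7]=1  [6,8]=1  [7,8]=2
  size 3 → [0,7,8]=3  [5,6,8]=1  [6,7,8]=3
  size 4 → [0,6,7,8]=6  [4,5,6,8]=1  [5,6,7,8]=4
  size 5 → [0,5,6,7,8]=10  [3,4,5,6,8]=1  [4,5,6,7,8]=5
  size 6 → [0,4,5,6,7,8]=15  [2,3,4,5,6,8]=1  [3,4,5,6,7,8]=6
  size 7 → [0,3,4,5,6,7,8]=21  [1,2,3,4,5,6,8]=1  [2,3,4,5,6,7,8]=7
  first=0(q) contributes 8
  first=1(s) contributes 28
|[w]| = 36

36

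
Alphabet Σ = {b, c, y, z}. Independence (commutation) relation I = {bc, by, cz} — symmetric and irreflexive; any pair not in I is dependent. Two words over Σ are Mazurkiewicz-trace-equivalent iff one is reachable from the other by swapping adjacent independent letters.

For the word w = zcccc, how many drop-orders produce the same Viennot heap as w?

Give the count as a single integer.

0(z) covers ∅
1(c) covers ∅
2(c) covers 1:c
3(c) covers 2:c
4(c) covers 3:c
floor of heap: 0:z, 1:c
completions by unplaced set U, small U first (add the entries for U minus each lowest piece of U):
  |U|=1: {0}:1  {4}:1
  |U|=2: {0,4}:2  {3,4}:1
  |U|=3: {0,3,4}:3  {2,3,4}:1
  start at 0(z): 1
  start at 1(c): 4
sum over floor = 5

5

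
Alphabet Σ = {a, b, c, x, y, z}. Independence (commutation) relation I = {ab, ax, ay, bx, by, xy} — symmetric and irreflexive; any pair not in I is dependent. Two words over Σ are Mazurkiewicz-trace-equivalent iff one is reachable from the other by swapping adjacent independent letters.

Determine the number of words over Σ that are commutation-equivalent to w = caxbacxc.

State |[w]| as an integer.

12

piece 0:c — minimal
piece 1:a rests on {0:c}
piece 2:x rests on {0:c}
piece 3:b rests on {0:c}
piece 4:a rests on {1:a}
piece 5:c rests on {2:x, 3:b, 4:a}
piece 6:x rests on {5:c}
piece 7:c rests on {6:x}
minimal pieces: {0:c}
ways to finish when only these pieces remain (= sum over removing one remaining piece with nothing left below it):
  1 left: {7}→1
  2 left: {6,7}→1
  3 left: {5,6,7}→1
  4 left: {2,5,6,7}→1  {3,5,6,7}→1  {4,5,6,7}→1
  5 left: {1,4,5,6,7}→1  {2,3,5,6,7}→2  {2,4,5,6,7}→2  {3,4,5,6,7}→2
  6 left: {1,2,4,5,6,7}→3  {1,3,4,5,6,7}→3  {2,3,4,5,6,7}→6
  placing 0:c first → 12 extensions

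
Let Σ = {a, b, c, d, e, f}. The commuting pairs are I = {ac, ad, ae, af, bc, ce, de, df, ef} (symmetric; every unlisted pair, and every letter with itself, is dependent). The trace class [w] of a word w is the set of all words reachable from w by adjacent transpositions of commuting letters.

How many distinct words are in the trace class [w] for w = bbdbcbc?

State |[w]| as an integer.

6

piece 0:b — minimal
piece 1:b rests on {0:b}
piece 2:d rests on {1:b}
piece 3:b rests on {2:d}
piece 4:c rests on {2:d}
piece 5:b rests on {3:b}
piece 6:c rests on {4:c}
minimal pieces: {0:b}
ways to finish when only these pieces remain (= sum over removing one remaining piece with nothing left below it):
  1 left: {5}→1  {6}→1
  2 left: {3,5}→1  {4,6}→1  {5,6}→2
  3 left: {3,5,6}→3  {4,5,6}→3
  4 left: {3,4,5,6}→6
  5 left: {2,3,4,5,6}→6
  placing 0:b first → 6 extensions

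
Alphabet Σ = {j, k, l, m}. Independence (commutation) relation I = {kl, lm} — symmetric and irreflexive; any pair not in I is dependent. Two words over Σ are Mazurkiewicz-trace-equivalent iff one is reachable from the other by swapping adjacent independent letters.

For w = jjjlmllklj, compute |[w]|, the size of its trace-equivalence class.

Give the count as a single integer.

piece 0:j — minimal
piece 1:j rests on {0:j}
piece 2:j rests on {1:j}
piece 3:l rests on {2:j}
piece 4:m rests on {2:j}
piece 5:l rests on {3:l}
piece 6:l rests on {5:l}
piece 7:k rests on {4:m}
piece 8:l rests on {6:l}
piece 9:j rests on {7:k, 8:l}
minimal pieces: {0:j}
ways to finish when only these pieces remain (= sum over removing one remaining piece with nothing left below it):
  1 left: {9}→1
  2 left: {7,9}→1  {8,9}→1
  3 left: {4,7,9}→1  {6,8,9}→1  {7,8,9}→2
  4 left: {4,7,8,9}→3  {5,6,8,9}→1  {6,7,8,9}→3
  5 left: {3,5,6,8,9}→1  {4,6,7,8,9}→6  {5,6,7,8,9}→4
  6 left: {3,5,6,7,8,9}→5  {4,5,6,7,8,9}→10
  7 left: {3,4,5,6,7,8,9}→15
  8 left: {2,3,4,5,6,7,8,9}→15
  placing 0:j first → 15 extensions

15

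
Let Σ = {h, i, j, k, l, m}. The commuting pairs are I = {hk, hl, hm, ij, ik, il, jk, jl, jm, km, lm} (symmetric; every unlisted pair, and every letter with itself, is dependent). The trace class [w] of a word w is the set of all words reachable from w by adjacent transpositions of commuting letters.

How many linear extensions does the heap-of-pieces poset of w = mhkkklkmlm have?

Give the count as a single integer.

#0=m has no predecessor
#1=h has no predecessor
#2=k has no predecessor
#3=k depends on [2:k]
#4=k depends on [3:k]
#5=l depends on [4:k]
#6=k depends on [5:l]
#7=m depends on [0:m]
#8=l depends on [6:k]
#9=m depends on [7:m]
sources: [0:m, 1:h, 2:k]
N(rest) = Σ N(rest − s) over sources s of rest; N(one piece) = 1:
  size 1 → [1]=1  [8]=1  [9]=1
  size 2 → [1,8]=2  [1,9]=2  [6,8]=1  [7,9]=1  [8,9]=2
  size 3 → [0,7,9]=1  [1,6,8]=3  [1,7,9]=3  [1,8,9]=6  [5,6,8]=1  [6,8,9]=3  [7,8,9]=3
  size 4 → [0,1,7,9]=4  [0,7,8,9]=4  [1,5,6,8]=4  [1,6,8,9]=12  [1,7,8,9]=12  [4,5,6,8]=1  [5,6,8,9]=4  [6,7,8,9]=6
  size 5 → [0,1,7,8,9]=20  [0,6,7,8,9]=10  [1,4,5,6,8]=5  [1,5,6,8,9]=20  [1,6,7,8,9]=30  [3,4,5,6,8]=1  [4,5,6,8,9]=5  [5,6,7,8,9]=10
  size 6 → [0,1,6,7,8,9]=60  [0,5,6,7,8,9]=20  [1,3,4,5,6,8]=6  [1,4,5,6,8,9]=30  [1,5,6,7,8,9]=60  [2,3,4,5,6,8]=1  [3,4,5,6,8,9]=6  [4,5,6,7,8,9]=15
  size 7 → [0,1,5,6,7,8,9]=140  [0,4,5,6,7,8,9]=35  [1,2,3,4,5,6,8]=7  [1,3,4,5,6,8,9]=42  [1,4,5,6,7,8,9]=105  [2,3,4,5,6,8,9]=7  [3,4,5,6,7,8,9]=21
  size 8 → [0,1,4,5,6,7,8,9]=280  [0,3,4,5,6,7,8,9]=56  [1,2,3,4,5,6,8,9]=56  [1,3,4,5,6,7,8,9]=168  [2,3,4,5,6,7,8,9]=28
  first=0(m) contributes 252
  first=1(h) contributes 84
  first=2(k) contributes 504
|[w]| = 840

840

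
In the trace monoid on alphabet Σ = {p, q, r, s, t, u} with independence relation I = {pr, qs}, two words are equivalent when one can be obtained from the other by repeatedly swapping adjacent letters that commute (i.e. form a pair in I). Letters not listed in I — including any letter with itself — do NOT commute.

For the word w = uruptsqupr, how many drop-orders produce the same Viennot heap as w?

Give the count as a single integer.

4

piece 0:u — minimal
piece 1:r rests on {0:u}
piece 2:u rests on {1:r}
piece 3:p rests on {2:u}
piece 4:t rests on {3:p}
piece 5:s rests on {4:t}
piece 6:q rests on {4:t}
piece 7:u rests on {5:s, 6:q}
piece 8:p rests on {7:u}
piece 9:r rests on {7:u}
minimal pieces: {0:u}
ways to finish when only these pieces remain (= sum over removing one remaining piece with nothing left below it):
  1 left: {8}→1  {9}→1
  2 left: {8,9}→2
  3 left: {7,8,9}→2
  4 left: {5,7,8,9}→2  {6,7,8,9}→2
  5 left: {5,6,7,8,9}→4
  6 left: {4,5,6,7,8,9}→4
  7 left: {3,4,5,6,7,8,9}→4
  8 left: {2,3,4,5,6,7,8,9}→4
  placing 0:u first → 4 extensions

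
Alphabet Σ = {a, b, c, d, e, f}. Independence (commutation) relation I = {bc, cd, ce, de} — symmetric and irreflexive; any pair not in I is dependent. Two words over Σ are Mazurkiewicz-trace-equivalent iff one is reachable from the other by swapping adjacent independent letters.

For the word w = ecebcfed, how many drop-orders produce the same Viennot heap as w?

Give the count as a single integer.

20

0(e) covers ∅
1(c) covers ∅
2(e) covers 0:e
3(b) covers 2:e
4(c) covers 1:c
5(f) covers 3:b, 4:c
6(e) covers 5:f
7(d) covers 5:f
floor of heap: 0:e, 1:c
completions by unplaced set U, small U first (add the entries for U minus each lowest piece of U):
  |U|=1: {6}:1  {7}:1
  |U|=2: {6,7}:2
  |U|=3: {5,6,7}:2
  |U|=4: {3,5,6,7}:2  {4,5,6,7}:2
  |U|=5: {1,4,5,6,7}:2  {2,3,5,6,7}:2  {3,4,5,6,7}:4
  |U|=6: {0,2,3,5,6,7}:2  {1,3,4,5,6,7}:6  {2,3,4,5,6,7}:6
  start at 0(e): 12
  start at 1(c): 8
sum over floor = 20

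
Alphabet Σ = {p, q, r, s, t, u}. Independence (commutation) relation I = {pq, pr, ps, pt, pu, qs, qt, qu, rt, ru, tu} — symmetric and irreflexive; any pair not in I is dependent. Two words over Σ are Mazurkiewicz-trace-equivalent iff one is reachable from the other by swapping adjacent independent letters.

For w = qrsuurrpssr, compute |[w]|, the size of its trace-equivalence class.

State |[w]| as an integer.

#0=q has no predecessor
#1=r depends on [0:q]
#2=s depends on [1:r]
#3=u depends on [2:s]
#4=u depends on [3:u]
#5=r depends on [2:s]
#6=r depends on [5:r]
#7=p has no predecessor
#8=s depends on [4:u, 6:r]
#9=s depends on [8:s]
#10=r depends on [9:s]
sources: [0:q, 7:p]
N(rest) = Σ N(rest − s) over sources s of rest; N(one piece) = 1:
  size 1 → [7]=1  [10]=1
  size 2 → [7,10]=2  [9,10]=1
  size 3 → [7,9,10]=3  [8,9,10]=1
  size 4 → [4,8,9,10]=1  [6,8,9,10]=1  [7,8,9,10]=4
  size 5 → [3,4,8,9,10]=1  [4,6,8,9,10]=2  [4,7,8,9,10]=5  [5,6,8,9,10]=1  [6,7,8,9,10]=5
  size 6 → [3,4,6,8,9,10]=3  [3,4,7,8,9,10]=6  [4,5,6,8,9,10]=3  [4,6,7,8,9,10]=12  [5,6,7,8,9,10]=6
  size 7 → [3,4,5,6,8,9,10]=6  [3,4,6,7,8,9,10]=21  [4,5,6,7,8,9,10]=21
  size 8 → [2,3,4,5,6,8,9,10]=6  [3,4,5,6,7,8,9,10]=48
  size 9 → [1,2,3,4,5,6,8,9,10]=6  [2,3,4,5,6,7,8,9,10]=54
  first=0(q) contributes 60
  first=7(p) contributes 6
|[w]| = 66

66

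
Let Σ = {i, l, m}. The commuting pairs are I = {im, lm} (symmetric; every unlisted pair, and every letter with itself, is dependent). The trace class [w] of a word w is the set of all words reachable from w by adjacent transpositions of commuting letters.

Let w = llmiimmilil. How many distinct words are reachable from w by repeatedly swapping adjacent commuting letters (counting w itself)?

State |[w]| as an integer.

#0=l has no predecessor
#1=l depends on [0:l]
#2=m has no predecessor
#3=i depends on [1:l]
#4=i depends on [3:i]
#5=m depends on [2:m]
#6=m depends on [5:m]
#7=i depends on [4:i]
#8=l depends on [7:i]
#9=i depends on [8:l]
#10=l depends on [9:i]
sources: [0:l, 2:m]
N(rest) = Σ N(rest − s) over sources s of rest; N(one piece) = 1:
  size 1 → [6]=1  [10]=1
  size 2 → [5,6]=1  [6,10]=2  [9,10]=1
  size 3 → [2,5,6]=1  [5,6,10]=3  [6,9,10]=3  [8,9,10]=1
  size 4 → [2,5,6,10]=4  [5,6,9,10]=6  [6,8,9,10]=4  [7,8,9,10]=1
  size 5 → [2,5,6,9,10]=10  [4,7,8,9,10]=1  [5,6,8,9,10]=10  [6,7,8,9,10]=5
  size 6 → [2,5,6,8,9,10]=20  [3,4,7,8,9,10]=1  [4,6,7,8,9,10]=6  [5,6,7,8,9,10]=15
  size 7 → [1,3,4,7,8,9,10]=1  [2,5,6,7,8,9,10]=35  [3,4,6,7,8,9,10]=7  [4,5,6,7,8,9,10]=21
  size 8 → [0,1,3,4,7,8,9,10]=1  [1,3,4,6,7,8,9,10]=8  [2,4,5,6,7,8,9,10]=56  [3,4,5,6,7,8,9,10]=28
  size 9 → [0,1,3,4,6,7,8,9,10]=9  [1,3,4,5,6,7,8,9,10]=36  [2,3,4,5,6,7,8,9,10]=84
  first=0(l) contributes 120
  first=2(m) contributes 45
|[w]| = 165

165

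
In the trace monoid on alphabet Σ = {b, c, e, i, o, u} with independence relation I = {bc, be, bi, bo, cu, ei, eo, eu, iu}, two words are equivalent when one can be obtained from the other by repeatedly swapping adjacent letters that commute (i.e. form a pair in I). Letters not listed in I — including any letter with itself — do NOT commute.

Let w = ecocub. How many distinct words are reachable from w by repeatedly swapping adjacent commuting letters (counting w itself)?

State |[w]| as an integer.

3

piece 0:e — minimal
piece 1:c rests on {0:e}
piece 2:o rests on {1:c}
piece 3:c rests on {2:o}
piece 4:u rests on {2:o}
piece 5:b rests on {4:u}
minimal pieces: {0:e}
ways to finish when only these pieces remain (= sum over removing one remaining piece with nothing left below it):
  1 left: {3}→1  {5}→1
  2 left: {3,5}→2  {4,5}→1
  3 left: {3,4,5}→3
  4 left: {2,3,4,5}→3
  placing 0:e first → 3 extensions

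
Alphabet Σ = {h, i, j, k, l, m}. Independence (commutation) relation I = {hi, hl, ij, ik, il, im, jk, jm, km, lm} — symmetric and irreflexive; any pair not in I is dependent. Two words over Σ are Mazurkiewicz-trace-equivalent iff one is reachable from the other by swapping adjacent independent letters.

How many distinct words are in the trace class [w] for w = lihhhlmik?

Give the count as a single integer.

0(l) covers ∅
1(i) covers ∅
2(h) covers ∅
3(h) covers 2:h
4(h) covers 3:h
5(l) covers 0:l
6(m) covers 4:h
7(i) covers 1:i
8(k) covers 4:h, 5:l
floor of heap: 0:l, 1:i, 2:h
completions by unplaced set U, small U first (add the entries for U minus each lowest piece of U):
  |U|=1: {6}:1  {7}:1  {8}:1
  |U|=2: {1,7}:1  {5,8}:1  {6,7}:2  {6,8}:2  {7,8}:2
  |U|=3: {0,5,8}:1  {1,6,7}:3  {1,7,8}:3  {4,6,8}:2  {5,6,8}:3  {5,7,8}:3  {6,7,8}:6
  |U|=4: {0,5,6,8}:4  {0,5,7,8}:4  {1,5,7,8}:6  {1,6,7,8}:12  {3,4,6,8}:2  {4,5,6,8}:5  {4,6,7,8}:8  {5,6,7,8}:12
  |U|=5: {0,1,5,7,8}:10  {0,4,5,6,8}:9  {0,5,6,7,8}:20  {1,4,6,7,8}:20  {1,5,6,7,8}:30  {2,3,4,6,8}:2  {3,4,5,6,8}:7  {3,4,6,7,8}:10  {4,5,6,7,8}:25
  |U|=6: {0,1,5,6,7,8}:60  {0,3,4,5,6,8}:16  {0,4,5,6,7,8}:54  {1,3,4,6,7,8}:30  {1,4,5,6,7,8}:75  {2,3,4,5,6,8}:9  {2,3,4,6,7,8}:12  {3,4,5,6,7,8}:42
  |U|=7: {0,1,4,5,6,7,8}:189  {0,2,3,4,5,6,8}:25  {0,3,4,5,6,7,8}:112  {1,2,3,4,6,7,8}:42  {1,3,4,5,6,7,8}:147  {2,3,4,5,6,7,8}:63
  start at 0(l): 252
  start at 1(i): 200
  start at 2(h): 448
sum over floor = 900

900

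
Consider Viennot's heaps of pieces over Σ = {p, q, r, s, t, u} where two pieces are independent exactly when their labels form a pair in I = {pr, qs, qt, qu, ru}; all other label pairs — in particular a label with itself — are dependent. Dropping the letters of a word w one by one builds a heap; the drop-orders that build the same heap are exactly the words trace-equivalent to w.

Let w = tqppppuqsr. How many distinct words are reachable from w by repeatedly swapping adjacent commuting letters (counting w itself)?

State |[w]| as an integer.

6

#0=t has no predecessor
#1=q has no predecessor
#2=p depends on [0:t, 1:q]
#3=p depends on [2:p]
#4=p depends on [3:p]
#5=p depends on [4:p]
#6=u depends on [5:p]
#7=q depends on [5:p]
#8=s depends on [6:u]
#9=r depends on [7:q, 8:s]
sources: [0:t, 1:q]
N(rest) = Σ N(rest − s) over sources s of rest; N(one piece) = 1:
  size 1 → [9]=1
  size 2 → [7,9]=1  [8,9]=1
  size 3 → [6,8,9]=1  [7,8,9]=2
  size 4 → [6,7,8,9]=3
  size 5 → [5,6,7,8,9]=3
  size 6 → [4,5,6,7,8,9]=3
  size 7 → [3,4,5,6,7,8,9]=3
  size 8 → [2,3,4,5,6,7,8,9]=3
  first=0(t) contributes 3
  first=1(q) contributes 3
|[w]| = 6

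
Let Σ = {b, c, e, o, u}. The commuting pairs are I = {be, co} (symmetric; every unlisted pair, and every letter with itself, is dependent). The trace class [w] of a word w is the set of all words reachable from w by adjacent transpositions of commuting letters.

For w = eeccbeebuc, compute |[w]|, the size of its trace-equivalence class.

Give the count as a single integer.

0(e) covers ∅
1(e) covers 0:e
2(c) covers 1:e
3(c) covers 2:c
4(b) covers 3:c
5(e) covers 3:c
6(e) covers 5:e
7(b) covers 4:b
8(u) covers 6:e, 7:b
9(c) covers 8:u
floor of heap: 0:e
completions by unplaced set U, small U first (add the entries for U minus each lowest piece of U):
  |U|=1: {9}:1
  |U|=2: {8,9}:1
  |U|=3: {6,8,9}:1  {7,8,9}:1
  |U|=4: {4,7,8,9}:1  {5,6,8,9}:1  {6,7,8,9}:2
  |U|=5: {4,6,7,8,9}:3  {5,6,7,8,9}:3
  |U|=6: {4,5,6,7,8,9}:6
  |U|=7: {3,4,5,6,7,8,9}:6
  |U|=8: {2,3,4,5,6,7,8,9}:6
  start at 0(e): 6

6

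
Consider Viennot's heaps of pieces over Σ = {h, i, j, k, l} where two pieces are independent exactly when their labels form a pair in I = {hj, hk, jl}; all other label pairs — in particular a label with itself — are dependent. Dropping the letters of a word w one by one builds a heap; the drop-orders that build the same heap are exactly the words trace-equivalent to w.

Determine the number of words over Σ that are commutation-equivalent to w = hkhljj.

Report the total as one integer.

drop 0:h onto floor
drop 1:k onto floor
drop 2:h onto {0:h}
drop 3:l onto {1:k, 2:h}
drop 4:j onto {1:k}
drop 5:j onto {4:j}
ground layer = {0:h, 1:k}
drop-orders for the pieces not yet dropped (sum over which currently-grounded one goes next):
  1 to go: {3} 1  {5} 1
  2 to go: {2,3} 1  {3,5} 2  {4,5} 1
  3 to go: {0,2,3} 1  {2,3,5} 3  {3,4,5} 3
  4 to go: {0,2,3,5} 4  {1,3,4,5} 3  {2,3,4,5} 6
  if 0:h drops first: 9 orders
  if 1:k drops first: 10 orders
heap linearizations: 19

19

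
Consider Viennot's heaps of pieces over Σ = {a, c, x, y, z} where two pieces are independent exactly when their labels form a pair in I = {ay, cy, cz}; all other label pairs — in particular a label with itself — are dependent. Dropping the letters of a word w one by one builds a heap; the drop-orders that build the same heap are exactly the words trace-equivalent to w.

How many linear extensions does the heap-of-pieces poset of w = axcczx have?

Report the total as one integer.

3

drop 0:a onto floor
drop 1:x onto {0:a}
drop 2:c onto {1:x}
drop 3:c onto {2:c}
drop 4:z onto {1:x}
drop 5:x onto {3:c, 4:z}
ground layer = {0:a}
drop-orders for the pieces not yet dropped (sum over which currently-grounded one goes next):
  1 to go: {5} 1
  2 to go: {3,5} 1  {4,5} 1
  3 to go: {2,3,5} 1  {3,4,5} 2
  4 to go: {2,3,4,5} 3
  if 0:a drops first: 3 orders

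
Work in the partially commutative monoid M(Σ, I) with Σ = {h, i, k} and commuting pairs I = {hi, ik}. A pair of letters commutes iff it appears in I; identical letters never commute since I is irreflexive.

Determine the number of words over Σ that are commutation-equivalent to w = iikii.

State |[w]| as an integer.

5

piece 0:i — minimal
piece 1:i rests on {0:i}
piece 2:k — minimal
piece 3:i rests on {1:i}
piece 4:i rests on {3:i}
minimal pieces: {0:i, 2:k}
ways to finish when only these pieces remain (= sum over removing one remaining piece with nothing left below it):
  1 left: {2}→1  {4}→1
  2 left: {2,4}→2  {3,4}→1
  3 left: {1,3,4}→1  {2,3,4}→3
  placing 0:i first → 4 extensions
  placing 2:k first → 1 extensions
total linear extensions = 5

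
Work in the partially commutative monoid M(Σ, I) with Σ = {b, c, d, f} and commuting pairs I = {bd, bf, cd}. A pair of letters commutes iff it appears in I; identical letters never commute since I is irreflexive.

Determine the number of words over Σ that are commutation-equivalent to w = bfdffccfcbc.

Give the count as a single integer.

5

#0=b has no predecessor
#1=f has no predecessor
#2=d depends on [1:f]
#3=f depends on [2:d]
#4=f depends on [3:f]
#5=c depends on [0:b, 4:f]
#6=c depends on [5:c]
#7=f depends on [6:c]
#8=c depends on [7:f]
#9=b depends on [8:c]
#10=c depends on [9:b]
sources: [0:b, 1:f]
N(rest) = Σ N(rest − s) over sources s of rest; N(one piece) = 1:
  size 1 → [10]=1
  size 2 → [9,10]=1
  size 3 → [8,9,10]=1
  size 4 → [7,8,9,10]=1
  size 5 → [6,7,8,9,10]=1
  size 6 → [5,6,7,8,9,10]=1
  size 7 → [0,5,6,7,8,9,10]=1  [4,5,6,7,8,9,10]=1
  size 8 → [0,4,5,6,7,8,9,10]=2  [3,4,5,6,7,8,9,10]=1
  size 9 → [0,3,4,5,6,7,8,9,10]=3  [2,3,4,5,6,7,8,9,10]=1
  first=0(b) contributes 1
  first=1(f) contributes 4
|[w]| = 5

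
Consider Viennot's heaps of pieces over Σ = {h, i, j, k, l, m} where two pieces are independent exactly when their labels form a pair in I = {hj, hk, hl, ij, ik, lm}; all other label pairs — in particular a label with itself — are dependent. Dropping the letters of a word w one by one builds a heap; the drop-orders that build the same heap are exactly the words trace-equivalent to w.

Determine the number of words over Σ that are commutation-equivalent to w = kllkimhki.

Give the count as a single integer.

#0=k has no predecessor
#1=l depends on [0:k]
#2=l depends on [1:l]
#3=k depends on [2:l]
#4=i depends on [2:l]
#5=m depends on [3:k, 4:i]
#6=h depends on [5:m]
#7=k depends on [5:m]
#8=i depends on [6:h]
sources: [0:k]
N(rest) = Σ N(rest − s) over sources s of rest; N(one piece) = 1:
  size 1 → [7]=1  [8]=1
  size 2 → [6,8]=1  [7,8]=2
  size 3 → [6,7,8]=3
  size 4 → [5,6,7,8]=3
  size 5 → [3,5,6,7,8]=3  [4,5,6,7,8]=3
  size 6 → [3,4,5,6,7,8]=6
  size 7 → [2,3,4,5,6,7,8]=6
  first=0(k) contributes 6

6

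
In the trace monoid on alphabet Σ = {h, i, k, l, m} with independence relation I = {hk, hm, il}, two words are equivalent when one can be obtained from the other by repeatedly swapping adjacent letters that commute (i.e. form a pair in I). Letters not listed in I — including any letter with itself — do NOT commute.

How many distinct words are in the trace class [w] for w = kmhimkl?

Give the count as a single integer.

3

piece 0:k — minimal
piece 1:m rests on {0:k}
piece 2:h — minimal
piece 3:i rests on {1:m, 2:h}
piece 4:m rests on {3:i}
piece 5:k rests on {4:m}
piece 6:l rests on {5:k}
minimal pieces: {0:k, 2:h}
ways to finish when only these pieces remain (= sum over removing one remaining piece with nothing left below it):
  1 left: {6}→1
  2 left: {5,6}→1
  3 left: {4,5,6}→1
  4 left: {3,4,5,6}→1
  5 left: {1,3,4,5,6}→1  {2,3,4,5,6}→1
  placing 0:k first → 2 extensions
  placing 2:h first → 1 extensions
total linear extensions = 3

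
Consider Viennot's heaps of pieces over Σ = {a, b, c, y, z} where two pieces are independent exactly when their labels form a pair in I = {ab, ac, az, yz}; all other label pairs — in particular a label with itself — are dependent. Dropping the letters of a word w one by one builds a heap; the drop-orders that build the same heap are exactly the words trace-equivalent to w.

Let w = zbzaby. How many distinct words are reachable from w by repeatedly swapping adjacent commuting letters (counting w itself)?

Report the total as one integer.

5

#0=z has no predecessor
#1=b depends on [0:z]
#2=z depends on [1:b]
#3=a has no predecessor
#4=b depends on [2:z]
#5=y depends on [3:a, 4:b]
sources: [0:z, 3:a]
N(rest) = Σ N(rest − s) over sources s of rest; N(one piece) = 1:
  size 1 → [5]=1
  size 2 → [3,5]=1  [4,5]=1
  size 3 → [2,4,5]=1  [3,4,5]=2
  size 4 → [1,2,4,5]=1  [2,3,4,5]=3
  first=0(z) contributes 4
  first=3(a) contributes 1
|[w]| = 5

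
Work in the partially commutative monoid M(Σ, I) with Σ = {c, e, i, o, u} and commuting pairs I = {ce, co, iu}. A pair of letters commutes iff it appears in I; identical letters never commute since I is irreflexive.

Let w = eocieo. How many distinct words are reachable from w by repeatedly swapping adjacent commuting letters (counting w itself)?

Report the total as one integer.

0(e) covers ∅
1(o) covers 0:e
2(c) covers ∅
3(i) covers 1:o, 2:c
4(e) covers 3:i
5(o) covers 4:e
floor of heap: 0:e, 2:c
completions by unplaced set U, small U first (add the entries for U minus each lowest piece of U):
  |U|=1: {5}:1
  |U|=2: {4,5}:1
  |U|=3: {3,4,5}:1
  |U|=4: {1,3,4,5}:1  {2,3,4,5}:1
  start at 0(e): 2
  start at 2(c): 1
sum over floor = 3

3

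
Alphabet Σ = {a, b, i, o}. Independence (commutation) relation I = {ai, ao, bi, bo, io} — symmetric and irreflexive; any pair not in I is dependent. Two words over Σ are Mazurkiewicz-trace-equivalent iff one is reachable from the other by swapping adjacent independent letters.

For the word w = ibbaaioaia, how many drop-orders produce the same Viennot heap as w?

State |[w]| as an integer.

0(i) covers ∅
1(b) covers ∅
2(b) covers 1:b
3(a) covers 2:b
4(a) covers 3:a
5(i) covers 0:i
6(o) covers ∅
7(a) covers 4:a
8(i) covers 5:i
9(a) covers 7:a
floor of heap: 0:i, 1:b, 6:o
completions by unplaced set U, small U first (add the entries for U minus each lowest piece of U):
  |U|=1: {6}:1  {8}:1  {9}:1
  |U|=2: {5,8}:1  {6,8}:2  {6,9}:2  {7,9}:1  {8,9}:2
  |U|=3: {0,5,8}:1  {4,7,9}:1  {5,6,8}:3  {5,8,9}:3  {6,7,9}:3  {6,8,9}:6  {7,8,9}:3
  |U|=4: {0,5,6,8}:4  {0,5,8,9}:4  {3,4,7,9}:1  {4,6,7,9}:4  {4,7,8,9}:4  {5,6,8,9}:12  {5,7,8,9}:6  {6,7,8,9}:12
  |U|=5: {0,5,6,8,9}:20  {0,5,7,8,9}:10  {2,3,4,7,9}:1  {3,4,6,7,9}:5  {3,4,7,8,9}:5  {4,5,7,8,9}:10  {4,6,7,8,9}:20  {5,6,7,8,9}:30
  |U|=6: {0,4,5,7,8,9}:20  {0,5,6,7,8,9}:60  {1,2,3,4,7,9}:1  {2,3,4,6,7,9}:6  {2,3,4,7,8,9}:6  {3,4,5,7,8,9}:15  {3,4,6,7,8,9}:30  {4,5,6,7,8,9}:60
  |U|=7: {0,3,4,5,7,8,9}:35  {0,4,5,6,7,8,9}:140  {1,2,3,4,6,7,9}:7  {1,2,3,4,7,8,9}:7  {2,3,4,5,7,8,9}:21  {2,3,4,6,7,8,9}:42  {3,4,5,6,7,8,9}:105
  |U|=8: {0,2,3,4,5,7,8,9}:56  {0,3,4,5,6,7,8,9}:280  {1,2,3,4,5,7,8,9}:28  {1,2,3,4,6,7,8,9}:56  {2,3,4,5,6,7,8,9}:168
  start at 0(i): 252
  start at 1(b): 504
  start at 6(o): 84
sum over floor = 840

840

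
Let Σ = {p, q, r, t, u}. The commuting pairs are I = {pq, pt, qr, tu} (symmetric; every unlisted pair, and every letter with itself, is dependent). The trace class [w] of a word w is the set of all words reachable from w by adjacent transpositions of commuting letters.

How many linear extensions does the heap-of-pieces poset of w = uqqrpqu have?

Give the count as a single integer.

10

piece 0:u — minimal
piece 1:q rests on {0:u}
piece 2:q rests on {1:q}
piece 3:r rests on {0:u}
piece 4:p rests on {3:r}
piece 5:q rests on {2:q}
piece 6:u rests on {4:p, 5:q}
minimal pieces: {0:u}
ways to finish when only these pieces remain (= sum over removing one remaining piece with nothing left below it):
  1 left: {6}→1
  2 left: {4,6}→1  {5,6}→1
  3 left: {2,5,6}→1  {3,4,6}→1  {4,5,6}→2
  4 left: {1,2,5,6}→1  {2,4,5,6}→3  {3,4,5,6}→3
  5 left: {1,2,4,5,6}→4  {2,3,4,5,6}→6
  placing 0:u first → 10 extensions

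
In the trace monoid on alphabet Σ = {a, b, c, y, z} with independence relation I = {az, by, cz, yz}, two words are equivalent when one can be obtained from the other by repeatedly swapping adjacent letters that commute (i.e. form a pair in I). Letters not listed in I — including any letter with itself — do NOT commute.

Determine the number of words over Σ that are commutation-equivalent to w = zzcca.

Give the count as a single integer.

10

0(z) covers ∅
1(z) covers 0:z
2(c) covers ∅
3(c) covers 2:c
4(a) covers 3:c
floor of heap: 0:z, 2:c
completions by unplaced set U, small U first (add the entries for U minus each lowest piece of U):
  |U|=1: {1}:1  {4}:1
  |U|=2: {0,1}:1  {1,4}:2  {3,4}:1
  |U|=3: {0,1,4}:3  {1,3,4}:3  {2,3,4}:1
  start at 0(z): 4
  start at 2(c): 6
sum over floor = 10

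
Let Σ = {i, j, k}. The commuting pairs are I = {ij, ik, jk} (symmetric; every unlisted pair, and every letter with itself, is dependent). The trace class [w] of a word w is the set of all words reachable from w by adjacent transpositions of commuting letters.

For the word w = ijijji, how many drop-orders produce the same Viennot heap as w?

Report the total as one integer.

20

0(i) covers ∅
1(j) covers ∅
2(i) covers 0:i
3(j) covers 1:j
4(j) covers 3:j
5(i) covers 2:i
floor of heap: 0:i, 1:j
completions by unplaced set U, small U first (add the entries for U minus each lowest piece of U):
  |U|=1: {4}:1  {5}:1
  |U|=2: {2,5}:1  {3,4}:1  {4,5}:2
  |U|=3: {0,2,5}:1  {1,3,4}:1  {2,4,5}:3  {3,4,5}:3
  |U|=4: {0,2,4,5}:4  {1,3,4,5}:4  {2,3,4,5}:6
  start at 0(i): 10
  start at 1(j): 10
sum over floor = 20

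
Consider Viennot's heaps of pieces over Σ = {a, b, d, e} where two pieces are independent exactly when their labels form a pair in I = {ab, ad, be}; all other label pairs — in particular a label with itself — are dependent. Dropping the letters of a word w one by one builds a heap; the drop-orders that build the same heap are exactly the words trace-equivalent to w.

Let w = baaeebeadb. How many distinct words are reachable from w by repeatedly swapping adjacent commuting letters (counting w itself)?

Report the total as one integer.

70

#0=b has no predecessor
#1=a has no predecessor
#2=a depends on [1:a]
#3=e depends on [2:a]
#4=e depends on [3:e]
#5=b depends on [0:b]
#6=e depends on [4:e]
#7=a depends on [6:e]
#8=d depends on [5:b, 6:e]
#9=b depends on [8:d]
sources: [0:b, 1:a]
N(rest) = Σ N(rest − s) over sources s of rest; N(one piece) = 1:
  size 1 → [7]=1  [9]=1
  size 2 → [7,9]=2  [8,9]=1
  size 3 → [5,8,9]=1  [7,8,9]=3
  size 4 → [0,5,8,9]=1  [5,7,8,9]=4  [6,7,8,9]=3
  size 5 → [0,5,7,8,9]=5  [4,6,7,8,9]=3  [5,6,7,8,9]=7
  size 6 → [0,5,6,7,8,9]=12  [3,4,6,7,8,9]=3  [4,5,6,7,8,9]=10
  size 7 → [0,4,5,6,7,8,9]=22  [2,3,4,6,7,8,9]=3  [3,4,5,6,7,8,9]=13
  size 8 → [0,3,4,5,6,7,8,9]=35  [1,2,3,4,6,7,8,9]=3  [2,3,4,5,6,7,8,9]=16
  first=0(b) contributes 19
  first=1(a) contributes 51
|[w]| = 70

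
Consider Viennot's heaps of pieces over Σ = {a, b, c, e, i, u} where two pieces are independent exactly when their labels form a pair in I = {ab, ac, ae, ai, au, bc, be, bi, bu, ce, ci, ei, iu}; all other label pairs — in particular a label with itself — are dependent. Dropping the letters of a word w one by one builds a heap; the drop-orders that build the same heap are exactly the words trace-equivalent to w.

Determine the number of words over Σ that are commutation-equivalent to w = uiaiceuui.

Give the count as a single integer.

piece 0:u — minimal
piece 1:i — minimal
piece 2:a — minimal
piece 3:i rests on {1:i}
piece 4:c rests on {0:u}
piece 5:e rests on {0:u}
piece 6:u rests on {4:c, 5:e}
piece 7:u rests on {6:u}
piece 8:i rests on {3:i}
minimal pieces: {0:u, 1:i, 2:a}
ways to finish when only these pieces remain (= sum over removing one remaining piece with nothing left below it):
  1 left: {2}→1  {7}→1  {8}→1
  2 left: {2,7}→2  {2,8}→2  {3,8}→1  {6,7}→1  {7,8}→2
  3 left: {1,3,8}→1  {2,3,8}→3  {2,6,7}→3  {2,7,8}→6  {3,7,8}→3  {4,6,7}→1  {5,6,7}→1  {6,7,8}→3
  4 left: {1,2,3,8}→4  {1,3,7,8}→4  {2,3,7,8}→12  {2,4,6,7}→4  {2,5,6,7}→4  {2,6,7,8}→12  {3,6,7,8}→6  {4,5,6,7}→2  {4,6,7,8}→4  {5,6,7,8}→4
  5 left: {0,4,5,6,7}→2  {1,2,3,7,8}→20  {1,3,6,7,8}→10  {2,3,6,7,8}→30  {2,4,5,6,7}→10  {2,4,6,7,8}→20  {2,5,6,7,8}→20  {3,4,6,7,8}→10  {3,5,6,7,8}→10  {4,5,6,7,8}→10
  6 left: {0,2,4,5,6,7}→12  {0,4,5,6,7,8}→12  {1,2,3,6,7,8}→60  {1,3,4,6,7,8}→20  {1,3,5,6,7,8}→20  {2,3,4,6,7,8}→60  {2,3,5,6,7,8}→60  {2,4,5,6,7,8}→60  {3,4,5,6,7,8}→30
  7 left: {0,2,4,5,6,7,8}→84  {0,3,4,5,6,7,8}→42  {1,2,3,4,6,7,8}→140  {1,2,3,5,6,7,8}→140  {1,3,4,5,6,7,8}→70  {2,3,4,5,6,7,8}→210
  placing 0:u first → 560 extensions
  placing 1:i first → 336 extensions
  placing 2:a first → 112 extensions
total linear extensions = 1008

1008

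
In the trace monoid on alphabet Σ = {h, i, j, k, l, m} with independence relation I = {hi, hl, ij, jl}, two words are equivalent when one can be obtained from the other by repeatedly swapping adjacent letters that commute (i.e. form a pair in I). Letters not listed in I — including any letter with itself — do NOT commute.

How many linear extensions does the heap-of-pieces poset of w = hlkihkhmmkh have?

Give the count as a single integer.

drop 0:h onto floor
drop 1:l onto floor
drop 2:k onto {0:h, 1:l}
drop 3:i onto {2:k}
drop 4:h onto {2:k}
drop 5:k onto {3:i, 4:h}
drop 6:h onto {5:k}
drop 7:m onto {6:h}
drop 8:m onto {7:m}
drop 9:k onto {8:m}
drop 10:h onto {9:k}
ground layer = {0:h, 1:l}
drop-orders for the pieces not yet dropped (sum over which currently-grounded one goes next):
  1 to go: {10} 1
  2 to go: {9,10} 1
  3 to go: {8,9,10} 1
  4 to go: {7,8,9,10} 1
  5 to go: {6,7,8,9,10} 1
  6 to go: {5,6,7,8,9,10} 1
  7 to go: {3,5,6,7,8,9,10} 1  {4,5,6,7,8,9,10} 1
  8 to go: {3,4,5,6,7,8,9,10} 2
  9 to go: {2,3,4,5,6,7,8,9,10} 2
  if 0:h drops first: 2 orders
  if 1:l drops first: 2 orders
heap linearizations: 4

4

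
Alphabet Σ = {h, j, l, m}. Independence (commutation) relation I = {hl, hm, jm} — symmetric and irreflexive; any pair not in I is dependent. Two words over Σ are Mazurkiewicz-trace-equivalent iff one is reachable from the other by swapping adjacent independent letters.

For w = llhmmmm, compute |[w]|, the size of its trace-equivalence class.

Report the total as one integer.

7

piece 0:l — minimal
piece 1:l rests on {0:l}
piece 2:h — minimal
piece 3:m rests on {1:l}
piece 4:m rests on {3:m}
piece 5:m rests on {4:m}
piece 6:m rests on {5:m}
minimal pieces: {0:l, 2:h}
ways to finish when only these pieces remain (= sum over removing one remaining piece with nothing left below it):
  1 left: {2}→1  {6}→1
  2 left: {2,6}→2  {5,6}→1
  3 left: {2,5,6}→3  {4,5,6}→1
  4 left: {2,4,5,6}→4  {3,4,5,6}→1
  5 left: {1,3,4,5,6}→1  {2,3,4,5,6}→5
  placing 0:l first → 6 extensions
  placing 2:h first → 1 extensions
total linear extensions = 7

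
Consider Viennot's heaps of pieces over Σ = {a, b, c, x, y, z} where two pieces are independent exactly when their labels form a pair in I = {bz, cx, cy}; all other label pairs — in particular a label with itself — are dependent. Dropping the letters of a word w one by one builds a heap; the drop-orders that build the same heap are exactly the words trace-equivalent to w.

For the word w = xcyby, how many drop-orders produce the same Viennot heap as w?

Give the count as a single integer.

3

0(x) covers ∅
1(c) covers ∅
2(y) covers 0:x
3(b) covers 1:c, 2:y
4(y) covers 3:b
floor of heap: 0:x, 1:c
completions by unplaced set U, small U first (add the entries for U minus each lowest piece of U):
  |U|=1: {4}:1
  |U|=2: {3,4}:1
  |U|=3: {1,3,4}:1  {2,3,4}:1
  start at 0(x): 2
  start at 1(c): 1
sum over floor = 3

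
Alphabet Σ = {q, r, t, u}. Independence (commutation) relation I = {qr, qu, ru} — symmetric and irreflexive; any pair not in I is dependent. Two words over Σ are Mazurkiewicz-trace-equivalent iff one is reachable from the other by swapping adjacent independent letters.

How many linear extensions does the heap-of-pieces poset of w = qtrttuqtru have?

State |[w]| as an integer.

4

piece 0:q — minimal
piece 1:t rests on {0:q}
piece 2:r rests on {1:t}
piece 3:t rests on {2:r}
piece 4:t rests on {3:t}
piece 5:u rests on {4:t}
piece 6:q rests on {4:t}
piece 7:t rests on {5:u, 6:q}
piece 8:r rests on {7:t}
piece 9:u rests on {7:t}
minimal pieces: {0:q}
ways to finish when only these pieces remain (= sum over removing one remaining piece with nothing left below it):
  1 left: {8}→1  {9}→1
  2 left: {8,9}→2
  3 left: {7,8,9}→2
  4 left: {5,7,8,9}→2  {6,7,8,9}→2
  5 left: {5,6,7,8,9}→4
  6 left: {4,5,6,7,8,9}→4
  7 left: {3,4,5,6,7,8,9}→4
  8 left: {2,3,4,5,6,7,8,9}→4
  placing 0:q first → 4 extensions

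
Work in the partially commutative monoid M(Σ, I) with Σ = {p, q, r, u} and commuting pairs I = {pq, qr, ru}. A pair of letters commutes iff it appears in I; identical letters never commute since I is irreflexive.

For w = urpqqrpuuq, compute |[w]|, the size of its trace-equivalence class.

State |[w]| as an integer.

25

0(u) covers ∅
1(r) covers ∅
2(p) covers 0:u, 1:r
3(q) covers 0:u
4(q) covers 3:q
5(r) covers 2:p
6(p) covers 5:r
7(u) covers 4:q, 6:p
8(u) covers 7:u
9(q) covers 8:u
floor of heap: 0:u, 1:r
completions by unplaced set U, small U first (add the entries for U minus each lowest piece of U):
  |U|=1: {9}:1
  |U|=2: {8,9}:1
  |U|=3: {7,8,9}:1
  |U|=4: {4,7,8,9}:1  {6,7,8,9}:1
  |U|=5: {3,4,7,8,9}:1  {4,6,7,8,9}:2  {5,6,7,8,9}:1
  |U|=6: {2,5,6,7,8,9}:1  {3,4,6,7,8,9}:3  {4,5,6,7,8,9}:3
  |U|=7: {1,2,5,6,7,8,9}:1  {2,4,5,6,7,8,9}:4  {3,4,5,6,7,8,9}:6
  |U|=8: {1,2,4,5,6,7,8,9}:5  {2,3,4,5,6,7,8,9}:10
  start at 0(u): 15
  start at 1(r): 10
sum over floor = 25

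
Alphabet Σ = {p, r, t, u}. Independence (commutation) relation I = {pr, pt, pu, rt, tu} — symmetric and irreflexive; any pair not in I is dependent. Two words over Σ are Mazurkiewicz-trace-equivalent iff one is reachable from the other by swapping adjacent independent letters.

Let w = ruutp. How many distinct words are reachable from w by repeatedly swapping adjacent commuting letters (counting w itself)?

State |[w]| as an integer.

0(r) covers ∅
1(u) covers 0:r
2(u) covers 1:u
3(t) covers ∅
4(p) covers ∅
floor of heap: 0:r, 3:t, 4:p
completions by unplaced set U, small U first (add the entries for U minus each lowest piece of U):
  |U|=1: {2}:1  {3}:1  {4}:1
  |U|=2: {1,2}:1  {2,3}:2  {2,4}:2  {3,4}:2
  |U|=3: {0,1,2}:1  {1,2,3}:3  {1,2,4}:3  {2,3,4}:6
  start at 0(r): 12
  start at 3(t): 4
  start at 4(p): 4
sum over floor = 20

20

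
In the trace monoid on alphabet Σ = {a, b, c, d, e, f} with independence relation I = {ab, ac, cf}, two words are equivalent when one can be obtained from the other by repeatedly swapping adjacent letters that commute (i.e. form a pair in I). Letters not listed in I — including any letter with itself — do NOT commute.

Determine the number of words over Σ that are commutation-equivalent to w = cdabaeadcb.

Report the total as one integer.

#0=c has no predecessor
#1=d depends on [0:c]
#2=a depends on [1:d]
#3=b depends on [1:d]
#4=a depends on [2:a]
#5=e depends on [3:b, 4:a]
#6=a depends on [5:e]
#7=d depends on [6:a]
#8=c depends on [7:d]
#9=b depends on [8:c]
sources: [0:c]
N(rest) = Σ N(rest − s) over sources s of rest; N(one piece) = 1:
  size 1 → [9]=1
  size 2 → [8,9]=1
  size 3 → [7,8,9]=1
  size 4 → [6,7,8,9]=1
  size 5 → [5,6,7,8,9]=1
  size 6 → [3,5,6,7,8,9]=1  [4,5,6,7,8,9]=1
  size 7 → [2,4,5,6,7,8,9]=1  [3,4,5,6,7,8,9]=2
  size 8 → [2,3,4,5,6,7,8,9]=3
  first=0(c) contributes 3

3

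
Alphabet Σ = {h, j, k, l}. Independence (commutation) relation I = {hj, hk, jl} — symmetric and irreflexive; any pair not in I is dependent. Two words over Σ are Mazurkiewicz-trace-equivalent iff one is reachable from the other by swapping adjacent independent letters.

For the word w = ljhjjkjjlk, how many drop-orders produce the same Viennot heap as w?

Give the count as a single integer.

#0=l has no predecessor
#1=j has no predecessor
#2=h depends on [0:l]
#3=j depends on [1:j]
#4=j depends on [3:j]
#5=k depends on [0:l, 4:j]
#6=j depends on [5:k]
#7=j depends on [6:j]
#8=l depends on [2:h, 5:k]
#9=k depends on [7:j, 8:l]
sources: [0:l, 1:j]
N(rest) = Σ N(rest − s) over sources s of rest; N(one piece) = 1:
  size 1 → [9]=1
  size 2 → [7,9]=1  [8,9]=1
  size 3 → [2,8,9]=1  [6,7,9]=1  [7,8,9]=2
  size 4 → [2,7,8,9]=3  [6,7,8,9]=3
  size 5 → [2,6,7,8,9]=6  [5,6,7,8,9]=3
  size 6 → [2,5,6,7,8,9]=9  [4,5,6,7,8,9]=3
  size 7 → [0,2,5,6,7,8,9]=9  [2,4,5,6,7,8,9]=12  [3,4,5,6,7,8,9]=3
  size 8 → [0,2,4,5,6,7,8,9]=21  [1,3,4,5,6,7,8,9]=3  [2,3,4,5,6,7,8,9]=15
  first=0(l) contributes 18
  first=1(j) contributes 36
|[w]| = 54

54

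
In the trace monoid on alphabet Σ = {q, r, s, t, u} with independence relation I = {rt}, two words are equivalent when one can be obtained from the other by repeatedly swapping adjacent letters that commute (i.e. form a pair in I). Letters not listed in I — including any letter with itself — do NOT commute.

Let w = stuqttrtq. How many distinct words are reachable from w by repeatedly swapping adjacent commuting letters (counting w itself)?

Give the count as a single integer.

4

drop 0:s onto floor
drop 1:t onto {0:s}
drop 2:u onto {1:t}
drop 3:q onto {2:u}
drop 4:t onto {3:q}
drop 5:t onto {4:t}
drop 6:r onto {3:q}
drop 7:t onto {5:t}
drop 8:q onto {6:r, 7:t}
ground layer = {0:s}
drop-orders for the pieces not yet dropped (sum over which currently-grounded one goes next):
  1 to go: {8} 1
  2 to go: {6,8} 1  {7,8} 1
  3 to go: {5,7,8} 1  {6,7,8} 2
  4 to go: {4,5,7,8} 1  {5,6,7,8} 3
  5 to go: {4,5,6,7,8} 4
  6 to go: {3,4,5,6,7,8} 4
  7 to go: {2,3,4,5,6,7,8} 4
  if 0:s drops first: 4 orders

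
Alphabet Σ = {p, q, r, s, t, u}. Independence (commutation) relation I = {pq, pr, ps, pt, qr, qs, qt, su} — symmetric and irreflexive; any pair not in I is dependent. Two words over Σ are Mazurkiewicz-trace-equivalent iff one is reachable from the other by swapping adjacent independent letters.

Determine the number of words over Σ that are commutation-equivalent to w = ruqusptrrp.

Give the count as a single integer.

drop 0:r onto floor
drop 1:u onto {0:r}
drop 2:q onto {1:u}
drop 3:u onto {2:q}
drop 4:s onto {0:r}
drop 5:p onto {3:u}
drop 6:t onto {3:u, 4:s}
drop 7:r onto {6:t}
drop 8:r onto {7:r}
drop 9:p onto {5:p}
ground layer = {0:r}
drop-orders for the pieces not yet dropped (sum over which currently-grounded one goes next):
  1 to go: {8} 1  {9} 1
  2 to go: {5,9} 1  {7,8} 1  {8,9} 2
  3 to go: {5,8,9} 3  {6,7,8} 1  {7,8,9} 3
  4 to go: {4,6,7,8} 1  {5,7,8,9} 6  {6,7,8,9} 4
  5 to go: {4,6,7,8,9} 5  {5,6,7,8,9} 10
  6 to go: {3,5,6,7,8,9} 10  {4,5,6,7,8,9} 15
  7 to go: {2,3,5,6,7,8,9} 10  {3,4,5,6,7,8,9} 25
  8 to go: {1,2,3,5,6,7,8,9} 10  {2,3,4,5,6,7,8,9} 35
  if 0:r drops first: 45 orders

45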